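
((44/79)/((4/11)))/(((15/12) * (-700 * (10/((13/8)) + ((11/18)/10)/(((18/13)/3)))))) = -339768/1220180675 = -0.00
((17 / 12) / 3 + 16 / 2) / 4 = 305 / 144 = 2.12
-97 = -97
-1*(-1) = 1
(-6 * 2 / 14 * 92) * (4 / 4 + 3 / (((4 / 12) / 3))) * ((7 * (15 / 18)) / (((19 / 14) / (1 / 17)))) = -180320 / 323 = -558.27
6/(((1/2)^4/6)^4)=509607936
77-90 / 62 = 2342 / 31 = 75.55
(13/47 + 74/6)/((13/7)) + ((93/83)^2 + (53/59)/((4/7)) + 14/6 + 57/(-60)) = 81958740839/7450246830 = 11.00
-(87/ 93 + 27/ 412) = -1.00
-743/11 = -67.55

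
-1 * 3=-3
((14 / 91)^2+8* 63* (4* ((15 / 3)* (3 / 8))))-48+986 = 797346 / 169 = 4718.02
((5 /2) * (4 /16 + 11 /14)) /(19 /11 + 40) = 0.06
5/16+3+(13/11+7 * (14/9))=24367/1584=15.38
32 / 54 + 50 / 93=946 / 837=1.13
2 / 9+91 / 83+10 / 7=14365 / 5229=2.75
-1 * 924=-924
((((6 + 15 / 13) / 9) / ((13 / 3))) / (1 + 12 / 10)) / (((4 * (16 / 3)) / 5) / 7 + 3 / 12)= 65100 / 671099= 0.10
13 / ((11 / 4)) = 52 / 11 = 4.73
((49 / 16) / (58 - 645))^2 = 2401 / 88209664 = 0.00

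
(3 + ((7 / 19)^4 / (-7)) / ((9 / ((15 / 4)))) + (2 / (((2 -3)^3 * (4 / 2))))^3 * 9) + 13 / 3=-2608135 / 1563852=-1.67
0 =0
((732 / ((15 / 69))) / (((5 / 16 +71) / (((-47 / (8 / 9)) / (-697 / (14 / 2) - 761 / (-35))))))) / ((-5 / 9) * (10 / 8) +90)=42729768 / 118958215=0.36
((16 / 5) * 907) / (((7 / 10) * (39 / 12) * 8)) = 14512 / 91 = 159.47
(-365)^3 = -48627125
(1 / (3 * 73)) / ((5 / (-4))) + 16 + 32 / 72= 54008 / 3285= 16.44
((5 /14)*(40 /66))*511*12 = 14600 /11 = 1327.27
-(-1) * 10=10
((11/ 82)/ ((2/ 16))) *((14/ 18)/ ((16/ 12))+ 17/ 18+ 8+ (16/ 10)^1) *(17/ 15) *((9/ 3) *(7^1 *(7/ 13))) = 18353489/ 119925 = 153.04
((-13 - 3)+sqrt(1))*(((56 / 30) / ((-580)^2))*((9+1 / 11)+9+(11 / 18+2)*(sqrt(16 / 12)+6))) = -3899 / 1387650 - 329*sqrt(3) / 2270700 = -0.00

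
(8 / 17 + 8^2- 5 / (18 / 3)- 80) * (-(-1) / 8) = -1669 / 816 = -2.05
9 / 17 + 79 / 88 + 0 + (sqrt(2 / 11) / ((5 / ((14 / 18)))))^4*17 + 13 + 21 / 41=41333196975493 / 2766675285000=14.94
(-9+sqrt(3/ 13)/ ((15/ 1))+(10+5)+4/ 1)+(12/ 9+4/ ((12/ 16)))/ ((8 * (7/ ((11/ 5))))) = sqrt(39)/ 195+431/ 42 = 10.29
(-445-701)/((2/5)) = -2865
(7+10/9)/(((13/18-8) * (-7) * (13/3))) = 438/11921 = 0.04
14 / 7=2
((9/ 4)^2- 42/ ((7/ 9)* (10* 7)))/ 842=0.01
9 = 9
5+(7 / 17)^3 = 24908 / 4913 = 5.07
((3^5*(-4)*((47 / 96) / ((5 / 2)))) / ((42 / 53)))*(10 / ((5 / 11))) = -739827 / 140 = -5284.48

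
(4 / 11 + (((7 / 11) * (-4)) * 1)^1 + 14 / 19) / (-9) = 302 / 1881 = 0.16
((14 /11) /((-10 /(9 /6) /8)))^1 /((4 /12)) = -252 /55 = -4.58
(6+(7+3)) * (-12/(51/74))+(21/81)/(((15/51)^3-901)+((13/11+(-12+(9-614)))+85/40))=-83737990839784/300579596631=-278.59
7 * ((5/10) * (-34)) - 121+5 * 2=-230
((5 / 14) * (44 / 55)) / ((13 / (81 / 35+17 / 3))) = 0.18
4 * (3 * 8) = 96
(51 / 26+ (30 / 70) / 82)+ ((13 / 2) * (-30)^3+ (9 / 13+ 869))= -651538340 / 3731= -174628.34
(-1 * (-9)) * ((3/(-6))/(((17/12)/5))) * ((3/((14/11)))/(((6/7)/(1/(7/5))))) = -7425/238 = -31.20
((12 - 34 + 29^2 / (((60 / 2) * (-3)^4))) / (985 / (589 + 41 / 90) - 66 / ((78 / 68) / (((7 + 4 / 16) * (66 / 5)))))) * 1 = 36289377397 / 9225322746048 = 0.00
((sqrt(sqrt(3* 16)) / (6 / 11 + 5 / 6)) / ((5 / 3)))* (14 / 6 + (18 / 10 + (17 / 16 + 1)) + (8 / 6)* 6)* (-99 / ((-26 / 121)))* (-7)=-1346810949* 3^(1 / 4) / 33800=-52440.91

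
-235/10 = -47/2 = -23.50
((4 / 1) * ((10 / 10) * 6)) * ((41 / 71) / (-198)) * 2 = -328 / 2343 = -0.14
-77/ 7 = -11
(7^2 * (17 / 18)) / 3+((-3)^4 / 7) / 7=45191 / 2646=17.08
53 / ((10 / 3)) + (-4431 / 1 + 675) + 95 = -36451 / 10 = -3645.10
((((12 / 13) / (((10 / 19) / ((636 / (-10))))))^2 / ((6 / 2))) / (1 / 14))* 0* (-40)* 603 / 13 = 0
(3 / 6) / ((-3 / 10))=-5 / 3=-1.67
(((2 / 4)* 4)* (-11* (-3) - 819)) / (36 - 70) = 786 / 17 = 46.24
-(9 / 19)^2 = -81 / 361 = -0.22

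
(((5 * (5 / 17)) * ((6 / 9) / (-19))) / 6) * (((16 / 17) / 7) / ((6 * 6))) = -100 / 3113397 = -0.00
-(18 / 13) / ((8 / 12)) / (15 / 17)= -153 / 65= -2.35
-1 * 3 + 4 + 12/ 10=11/ 5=2.20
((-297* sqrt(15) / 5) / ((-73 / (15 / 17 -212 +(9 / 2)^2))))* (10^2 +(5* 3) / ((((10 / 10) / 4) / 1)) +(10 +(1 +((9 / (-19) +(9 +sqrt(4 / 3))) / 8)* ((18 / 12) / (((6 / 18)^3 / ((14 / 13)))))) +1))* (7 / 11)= -529518630753* sqrt(15) / 24522160 -1390868577* sqrt(5) / 1290640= -86040.88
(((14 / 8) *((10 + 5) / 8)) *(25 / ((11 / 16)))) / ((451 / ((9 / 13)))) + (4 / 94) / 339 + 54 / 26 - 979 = -2007331095103 / 2055133938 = -976.74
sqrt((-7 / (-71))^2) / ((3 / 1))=0.03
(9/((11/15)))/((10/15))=405/22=18.41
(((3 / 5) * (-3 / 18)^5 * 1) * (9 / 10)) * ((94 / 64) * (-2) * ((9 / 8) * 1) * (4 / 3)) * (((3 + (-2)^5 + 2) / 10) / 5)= -423 / 2560000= -0.00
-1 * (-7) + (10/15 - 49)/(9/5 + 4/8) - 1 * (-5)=-622/69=-9.01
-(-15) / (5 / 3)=9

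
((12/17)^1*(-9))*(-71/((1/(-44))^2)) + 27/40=593810379/680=873250.56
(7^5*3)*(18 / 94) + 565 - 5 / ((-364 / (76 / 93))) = 10220.10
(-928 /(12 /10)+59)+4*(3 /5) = -10679 /15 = -711.93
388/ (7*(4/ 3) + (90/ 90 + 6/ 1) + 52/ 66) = 12804/ 565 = 22.66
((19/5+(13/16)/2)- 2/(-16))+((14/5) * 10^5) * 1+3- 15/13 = 582412849/2080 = 280006.18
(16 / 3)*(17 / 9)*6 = 544 / 9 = 60.44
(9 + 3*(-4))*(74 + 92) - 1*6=-504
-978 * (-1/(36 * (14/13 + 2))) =2119/240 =8.83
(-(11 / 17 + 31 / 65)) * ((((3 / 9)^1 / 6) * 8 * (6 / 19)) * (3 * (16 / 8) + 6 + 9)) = -69552 / 20995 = -3.31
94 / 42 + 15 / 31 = 1772 / 651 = 2.72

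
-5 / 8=-0.62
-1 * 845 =-845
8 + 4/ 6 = 26/ 3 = 8.67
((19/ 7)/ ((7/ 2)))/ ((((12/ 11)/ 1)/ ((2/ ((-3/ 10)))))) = -4.74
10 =10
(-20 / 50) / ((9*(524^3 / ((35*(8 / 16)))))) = -7 / 1294900416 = -0.00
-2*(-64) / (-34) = -3.76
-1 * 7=-7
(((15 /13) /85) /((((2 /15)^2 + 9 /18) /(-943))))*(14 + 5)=-24187950 /51493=-469.73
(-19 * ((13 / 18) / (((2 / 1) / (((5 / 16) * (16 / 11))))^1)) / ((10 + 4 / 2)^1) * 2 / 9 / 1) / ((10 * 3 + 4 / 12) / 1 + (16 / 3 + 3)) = -1235 / 826848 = -0.00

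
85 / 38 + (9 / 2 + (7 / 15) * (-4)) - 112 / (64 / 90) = -152.63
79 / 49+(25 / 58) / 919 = 4212083 / 2611798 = 1.61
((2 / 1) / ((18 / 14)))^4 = 38416 / 6561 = 5.86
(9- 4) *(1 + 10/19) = 145/19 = 7.63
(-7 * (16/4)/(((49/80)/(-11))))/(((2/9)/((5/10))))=7920/7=1131.43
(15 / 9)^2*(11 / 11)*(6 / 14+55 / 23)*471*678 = 402720700 / 161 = 2501370.81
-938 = -938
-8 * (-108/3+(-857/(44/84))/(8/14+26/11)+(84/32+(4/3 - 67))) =1780349/339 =5251.77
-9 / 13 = -0.69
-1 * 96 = -96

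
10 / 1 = 10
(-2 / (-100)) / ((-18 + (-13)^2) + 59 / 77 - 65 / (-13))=77 / 603550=0.00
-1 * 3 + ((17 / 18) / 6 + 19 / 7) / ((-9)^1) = -22583 / 6804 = -3.32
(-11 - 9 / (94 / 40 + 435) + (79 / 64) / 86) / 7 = -529878075 / 337004416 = -1.57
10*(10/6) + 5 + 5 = 80/3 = 26.67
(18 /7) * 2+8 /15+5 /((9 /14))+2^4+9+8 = 14633 /315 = 46.45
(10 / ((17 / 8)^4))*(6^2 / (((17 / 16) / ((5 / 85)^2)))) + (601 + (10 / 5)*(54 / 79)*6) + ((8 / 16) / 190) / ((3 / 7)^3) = 202648511161553141 / 332595908013420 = 609.29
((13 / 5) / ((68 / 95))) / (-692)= -247 / 47056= -0.01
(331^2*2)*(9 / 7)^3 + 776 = 160006106 / 343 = 466490.10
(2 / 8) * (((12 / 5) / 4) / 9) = 1 / 60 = 0.02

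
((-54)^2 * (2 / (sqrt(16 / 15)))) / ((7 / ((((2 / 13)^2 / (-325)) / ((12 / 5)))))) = -486 * sqrt(15) / 76895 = -0.02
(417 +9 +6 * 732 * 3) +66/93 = 13602.71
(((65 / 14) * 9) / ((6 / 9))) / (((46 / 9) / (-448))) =-126360 / 23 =-5493.91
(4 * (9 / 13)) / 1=36 / 13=2.77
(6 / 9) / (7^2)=2 / 147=0.01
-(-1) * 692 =692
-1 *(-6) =6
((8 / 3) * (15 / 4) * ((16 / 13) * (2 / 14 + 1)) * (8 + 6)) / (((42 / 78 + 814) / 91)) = 232960 / 10589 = 22.00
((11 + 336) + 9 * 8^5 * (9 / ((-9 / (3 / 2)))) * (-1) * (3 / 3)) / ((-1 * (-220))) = 88543 / 44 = 2012.34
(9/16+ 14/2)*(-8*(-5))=605/2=302.50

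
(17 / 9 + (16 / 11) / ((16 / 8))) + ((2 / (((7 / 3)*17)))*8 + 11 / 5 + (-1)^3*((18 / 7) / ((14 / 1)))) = 2076457 / 412335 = 5.04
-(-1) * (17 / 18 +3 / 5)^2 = 19321 / 8100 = 2.39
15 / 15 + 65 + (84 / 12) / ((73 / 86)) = 5420 / 73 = 74.25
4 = 4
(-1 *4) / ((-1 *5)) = 0.80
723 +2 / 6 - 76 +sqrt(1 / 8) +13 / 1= 660.69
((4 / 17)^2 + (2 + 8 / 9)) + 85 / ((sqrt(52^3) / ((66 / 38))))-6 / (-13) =2805 * sqrt(13) / 25688 + 115160 / 33813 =3.80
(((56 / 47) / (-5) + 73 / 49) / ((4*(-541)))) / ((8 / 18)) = -129699 / 99673840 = -0.00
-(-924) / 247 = 924 / 247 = 3.74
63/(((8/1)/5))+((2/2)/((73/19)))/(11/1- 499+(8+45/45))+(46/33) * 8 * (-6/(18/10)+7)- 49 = 31.26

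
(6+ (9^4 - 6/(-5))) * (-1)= -32841/5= -6568.20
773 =773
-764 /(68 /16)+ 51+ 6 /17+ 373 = 4158 /17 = 244.59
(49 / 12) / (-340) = -49 / 4080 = -0.01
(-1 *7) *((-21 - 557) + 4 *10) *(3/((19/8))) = 90384/19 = 4757.05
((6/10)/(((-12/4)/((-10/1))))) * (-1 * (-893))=1786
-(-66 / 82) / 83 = 33 / 3403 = 0.01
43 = 43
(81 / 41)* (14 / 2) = 567 / 41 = 13.83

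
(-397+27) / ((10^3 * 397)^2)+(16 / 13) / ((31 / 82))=20678300785089 / 6351642700000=3.26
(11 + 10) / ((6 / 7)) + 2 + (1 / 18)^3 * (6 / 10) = 257581 / 9720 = 26.50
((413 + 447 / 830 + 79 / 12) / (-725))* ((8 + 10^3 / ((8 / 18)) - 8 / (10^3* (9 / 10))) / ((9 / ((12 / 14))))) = -531470790968 / 4264903125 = -124.61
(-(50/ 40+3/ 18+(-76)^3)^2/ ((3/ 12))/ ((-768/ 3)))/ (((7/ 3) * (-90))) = -5549722122605/ 387072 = -14337699.76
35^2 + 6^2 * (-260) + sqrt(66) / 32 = -8135 + sqrt(66) / 32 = -8134.75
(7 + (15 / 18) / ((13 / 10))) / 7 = 1.09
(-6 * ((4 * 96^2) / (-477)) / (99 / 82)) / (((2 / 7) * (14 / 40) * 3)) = 6717440 / 5247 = 1280.24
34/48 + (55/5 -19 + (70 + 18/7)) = 10967/168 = 65.28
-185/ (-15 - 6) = 185/ 21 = 8.81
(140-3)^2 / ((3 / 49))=919681 / 3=306560.33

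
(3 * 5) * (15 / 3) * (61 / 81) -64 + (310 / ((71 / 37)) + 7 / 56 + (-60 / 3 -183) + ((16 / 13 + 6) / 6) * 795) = 181271905 / 199368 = 909.23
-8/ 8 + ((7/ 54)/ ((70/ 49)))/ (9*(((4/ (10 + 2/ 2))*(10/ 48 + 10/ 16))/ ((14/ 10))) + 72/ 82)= -4663187/ 4817880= -0.97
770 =770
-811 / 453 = -1.79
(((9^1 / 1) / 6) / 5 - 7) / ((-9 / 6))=67 / 15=4.47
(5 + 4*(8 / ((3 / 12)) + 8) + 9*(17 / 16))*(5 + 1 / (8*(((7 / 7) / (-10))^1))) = 41895 / 64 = 654.61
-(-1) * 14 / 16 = 7 / 8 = 0.88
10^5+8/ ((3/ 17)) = 300136/ 3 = 100045.33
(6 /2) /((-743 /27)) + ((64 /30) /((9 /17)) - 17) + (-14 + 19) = -8.08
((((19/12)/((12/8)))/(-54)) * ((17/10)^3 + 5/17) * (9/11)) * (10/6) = -560633/4039200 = -0.14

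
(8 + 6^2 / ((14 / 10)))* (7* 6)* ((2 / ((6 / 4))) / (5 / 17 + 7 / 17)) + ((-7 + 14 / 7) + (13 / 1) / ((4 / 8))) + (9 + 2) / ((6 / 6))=8120 / 3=2706.67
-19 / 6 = -3.17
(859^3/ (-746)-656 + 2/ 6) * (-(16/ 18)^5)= 31178534404096/ 66075831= 471859.89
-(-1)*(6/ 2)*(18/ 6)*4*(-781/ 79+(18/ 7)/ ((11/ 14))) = -206892/ 869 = -238.08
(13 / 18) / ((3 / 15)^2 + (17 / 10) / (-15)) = -9.85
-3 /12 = -1 /4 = -0.25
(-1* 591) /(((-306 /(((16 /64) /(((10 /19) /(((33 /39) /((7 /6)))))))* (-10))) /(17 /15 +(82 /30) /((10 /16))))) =-36.64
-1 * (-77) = 77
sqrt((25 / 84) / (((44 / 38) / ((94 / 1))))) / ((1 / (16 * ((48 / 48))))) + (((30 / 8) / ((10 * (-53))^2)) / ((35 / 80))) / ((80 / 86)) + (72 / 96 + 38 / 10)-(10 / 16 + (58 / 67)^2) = 7007633772 / 2206680175 + 40 * sqrt(206283) / 231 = 81.82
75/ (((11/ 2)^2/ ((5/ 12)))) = 125/ 121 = 1.03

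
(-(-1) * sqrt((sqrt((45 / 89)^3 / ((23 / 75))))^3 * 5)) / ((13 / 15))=2278125 * 243214305^(1 / 4) / 210785731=1.35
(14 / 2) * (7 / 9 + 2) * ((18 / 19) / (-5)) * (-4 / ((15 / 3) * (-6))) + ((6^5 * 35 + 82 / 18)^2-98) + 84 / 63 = 113999186068333 / 1539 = 74073545203.60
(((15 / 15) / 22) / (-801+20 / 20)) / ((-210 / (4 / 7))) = 1 / 6468000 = 0.00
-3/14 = -0.21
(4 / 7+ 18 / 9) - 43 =-40.43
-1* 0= 0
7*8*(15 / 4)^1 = 210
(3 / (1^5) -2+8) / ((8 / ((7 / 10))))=63 / 80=0.79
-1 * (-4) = 4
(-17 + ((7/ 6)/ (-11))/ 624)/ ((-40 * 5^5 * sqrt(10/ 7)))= 140027 * sqrt(70)/ 10296000000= 0.00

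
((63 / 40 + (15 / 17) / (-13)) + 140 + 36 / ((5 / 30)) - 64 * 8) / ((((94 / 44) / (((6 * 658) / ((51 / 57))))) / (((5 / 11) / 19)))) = -28680057 / 3757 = -7633.77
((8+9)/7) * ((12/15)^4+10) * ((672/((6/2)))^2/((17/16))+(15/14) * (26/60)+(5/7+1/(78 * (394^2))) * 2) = 55340437060447477/46352499375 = 1193904.06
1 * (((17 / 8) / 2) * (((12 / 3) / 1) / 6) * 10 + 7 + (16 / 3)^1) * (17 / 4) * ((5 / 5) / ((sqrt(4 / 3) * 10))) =3961 * sqrt(3) / 960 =7.15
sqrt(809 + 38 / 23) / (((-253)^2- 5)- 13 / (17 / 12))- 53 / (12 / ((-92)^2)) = -112148 / 3 + 17 * sqrt(428835) / 25021976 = -37382.67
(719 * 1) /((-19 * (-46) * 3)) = 0.27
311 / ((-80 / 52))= -4043 / 20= -202.15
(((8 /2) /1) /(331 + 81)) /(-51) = -1 /5253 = -0.00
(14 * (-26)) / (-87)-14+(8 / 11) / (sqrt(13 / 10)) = -854 / 87+8 * sqrt(130) / 143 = -9.18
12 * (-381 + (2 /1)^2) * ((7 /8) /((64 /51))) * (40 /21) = -96135 /16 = -6008.44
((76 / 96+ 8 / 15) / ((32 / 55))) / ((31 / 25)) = 14575 / 7936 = 1.84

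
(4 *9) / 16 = 9 / 4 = 2.25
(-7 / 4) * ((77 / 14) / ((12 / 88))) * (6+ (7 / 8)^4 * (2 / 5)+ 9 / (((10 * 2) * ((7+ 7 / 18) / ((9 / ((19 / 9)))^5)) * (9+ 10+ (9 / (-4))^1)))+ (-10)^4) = -706634.77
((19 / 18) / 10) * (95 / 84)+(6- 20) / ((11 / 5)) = -207709 / 33264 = -6.24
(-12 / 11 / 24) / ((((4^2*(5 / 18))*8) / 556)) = -1251 / 1760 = -0.71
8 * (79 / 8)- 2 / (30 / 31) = 1154 / 15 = 76.93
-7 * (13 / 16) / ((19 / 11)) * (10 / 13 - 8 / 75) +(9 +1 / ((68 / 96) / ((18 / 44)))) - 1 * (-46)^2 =-236585383 / 112200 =-2108.60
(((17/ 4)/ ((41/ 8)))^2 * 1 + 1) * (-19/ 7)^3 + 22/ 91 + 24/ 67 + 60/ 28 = -15571317406/ 502203793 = -31.01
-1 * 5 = -5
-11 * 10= -110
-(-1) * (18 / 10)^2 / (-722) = -0.00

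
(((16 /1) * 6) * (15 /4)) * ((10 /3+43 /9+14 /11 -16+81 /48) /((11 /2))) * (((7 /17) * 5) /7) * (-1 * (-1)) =-195175 /2057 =-94.88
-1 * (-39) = 39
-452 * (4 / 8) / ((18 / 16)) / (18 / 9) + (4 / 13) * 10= -11392 / 117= -97.37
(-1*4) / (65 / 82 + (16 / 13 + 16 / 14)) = -29848 / 23627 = -1.26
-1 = -1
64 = 64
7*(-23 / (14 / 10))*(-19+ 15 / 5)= 1840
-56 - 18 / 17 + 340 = 4810 / 17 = 282.94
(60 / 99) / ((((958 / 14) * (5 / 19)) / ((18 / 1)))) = 3192 / 5269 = 0.61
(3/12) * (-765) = -765/4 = -191.25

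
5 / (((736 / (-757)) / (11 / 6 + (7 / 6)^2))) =-18925 / 1152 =-16.43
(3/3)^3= 1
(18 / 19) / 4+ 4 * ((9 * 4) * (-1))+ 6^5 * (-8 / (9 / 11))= -2894679 / 38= -76175.76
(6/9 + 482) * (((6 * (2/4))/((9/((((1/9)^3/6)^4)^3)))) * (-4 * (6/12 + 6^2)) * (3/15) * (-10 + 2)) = 13213/17240421862889308495587945638472547832180640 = 0.00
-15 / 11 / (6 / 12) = -30 / 11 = -2.73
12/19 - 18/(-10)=231/95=2.43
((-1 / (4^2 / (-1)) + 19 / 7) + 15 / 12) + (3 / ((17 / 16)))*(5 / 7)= 11507 / 1904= 6.04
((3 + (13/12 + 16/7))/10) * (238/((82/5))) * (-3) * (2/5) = -1819/164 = -11.09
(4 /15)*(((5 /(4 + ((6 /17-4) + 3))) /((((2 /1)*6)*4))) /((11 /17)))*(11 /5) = 289 /10260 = 0.03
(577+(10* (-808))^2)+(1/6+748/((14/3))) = 2742059773/42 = 65287137.45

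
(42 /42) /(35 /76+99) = 76 /7559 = 0.01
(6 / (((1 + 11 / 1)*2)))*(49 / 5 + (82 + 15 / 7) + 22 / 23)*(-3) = -114591 / 1610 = -71.17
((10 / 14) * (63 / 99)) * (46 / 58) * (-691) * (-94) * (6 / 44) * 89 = 284185.32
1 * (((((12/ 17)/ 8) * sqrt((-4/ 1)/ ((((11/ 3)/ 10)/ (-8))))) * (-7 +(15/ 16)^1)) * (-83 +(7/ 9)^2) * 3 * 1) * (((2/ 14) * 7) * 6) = 323689 * sqrt(165)/ 561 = 7411.52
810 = 810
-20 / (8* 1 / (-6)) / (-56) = -15 / 56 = -0.27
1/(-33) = -1/33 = -0.03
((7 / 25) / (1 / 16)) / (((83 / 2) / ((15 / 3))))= 224 / 415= 0.54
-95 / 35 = -19 / 7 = -2.71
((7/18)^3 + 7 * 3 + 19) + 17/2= 283195/5832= 48.56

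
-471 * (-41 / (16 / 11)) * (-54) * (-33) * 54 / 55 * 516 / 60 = 199762832.61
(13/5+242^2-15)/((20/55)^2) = 17711859/40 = 442796.48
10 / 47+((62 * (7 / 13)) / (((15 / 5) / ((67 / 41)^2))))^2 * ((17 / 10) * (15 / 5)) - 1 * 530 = 1337969753595362 / 336675294345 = 3974.07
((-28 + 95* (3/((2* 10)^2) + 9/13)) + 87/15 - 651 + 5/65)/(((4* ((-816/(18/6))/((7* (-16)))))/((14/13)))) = -30914443/459680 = -67.25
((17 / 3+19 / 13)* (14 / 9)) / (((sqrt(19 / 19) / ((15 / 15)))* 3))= 3892 / 1053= 3.70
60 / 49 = 1.22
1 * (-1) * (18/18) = -1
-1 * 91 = -91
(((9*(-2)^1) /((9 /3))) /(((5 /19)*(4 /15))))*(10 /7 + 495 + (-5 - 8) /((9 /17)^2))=-2424172 /63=-38478.92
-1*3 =-3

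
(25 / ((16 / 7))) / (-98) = -25 / 224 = -0.11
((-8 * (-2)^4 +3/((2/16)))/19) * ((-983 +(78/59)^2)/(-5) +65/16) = -725180937/661390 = -1096.45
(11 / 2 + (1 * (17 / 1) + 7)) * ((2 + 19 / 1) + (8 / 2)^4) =16343 / 2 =8171.50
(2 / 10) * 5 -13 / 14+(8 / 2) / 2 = 29 / 14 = 2.07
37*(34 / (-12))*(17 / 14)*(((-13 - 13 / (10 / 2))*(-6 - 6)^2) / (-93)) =-3336216 / 1085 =-3074.85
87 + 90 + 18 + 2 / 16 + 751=7569 / 8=946.12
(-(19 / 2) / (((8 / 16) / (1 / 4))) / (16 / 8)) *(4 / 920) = -19 / 1840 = -0.01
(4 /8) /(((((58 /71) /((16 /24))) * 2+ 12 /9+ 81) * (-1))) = -213 /36118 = -0.01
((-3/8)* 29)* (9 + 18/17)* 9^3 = -10845333/136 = -79745.10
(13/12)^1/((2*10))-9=-2147/240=-8.95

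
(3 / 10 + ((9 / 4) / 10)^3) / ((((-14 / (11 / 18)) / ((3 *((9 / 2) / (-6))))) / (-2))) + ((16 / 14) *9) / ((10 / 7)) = 7.14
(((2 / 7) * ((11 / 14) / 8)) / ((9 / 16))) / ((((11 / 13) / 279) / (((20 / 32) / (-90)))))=-403 / 3528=-0.11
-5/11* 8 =-40/11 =-3.64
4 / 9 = 0.44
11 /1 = 11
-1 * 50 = -50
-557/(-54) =557/54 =10.31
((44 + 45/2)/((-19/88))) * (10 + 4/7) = -3256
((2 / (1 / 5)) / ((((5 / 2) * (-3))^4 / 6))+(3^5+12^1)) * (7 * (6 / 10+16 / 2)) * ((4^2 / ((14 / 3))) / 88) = 37009627 / 61875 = 598.14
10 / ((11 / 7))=70 / 11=6.36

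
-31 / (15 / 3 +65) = -31 / 70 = -0.44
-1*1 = -1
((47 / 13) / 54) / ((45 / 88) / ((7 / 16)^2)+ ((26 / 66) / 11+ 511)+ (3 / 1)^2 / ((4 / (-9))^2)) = 2229304 / 18622158399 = 0.00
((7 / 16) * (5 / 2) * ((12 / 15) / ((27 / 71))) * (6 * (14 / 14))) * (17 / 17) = 497 / 36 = 13.81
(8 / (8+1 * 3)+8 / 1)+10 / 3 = 398 / 33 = 12.06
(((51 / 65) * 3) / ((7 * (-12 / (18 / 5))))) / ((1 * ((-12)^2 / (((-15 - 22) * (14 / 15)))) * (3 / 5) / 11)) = 6919 / 15600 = 0.44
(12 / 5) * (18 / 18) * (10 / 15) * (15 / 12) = 2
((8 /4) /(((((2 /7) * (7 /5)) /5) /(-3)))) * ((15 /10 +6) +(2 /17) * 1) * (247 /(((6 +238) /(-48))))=27760.70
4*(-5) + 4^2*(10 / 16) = -10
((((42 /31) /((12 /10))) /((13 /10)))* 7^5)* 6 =35294700 /403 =87579.90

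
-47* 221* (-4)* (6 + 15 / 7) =2368236 / 7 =338319.43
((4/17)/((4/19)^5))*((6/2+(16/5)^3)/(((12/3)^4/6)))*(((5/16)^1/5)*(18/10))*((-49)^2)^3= 742701092275.61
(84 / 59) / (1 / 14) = 1176 / 59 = 19.93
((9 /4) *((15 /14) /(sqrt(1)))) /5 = 0.48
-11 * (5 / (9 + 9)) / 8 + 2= 233 / 144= 1.62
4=4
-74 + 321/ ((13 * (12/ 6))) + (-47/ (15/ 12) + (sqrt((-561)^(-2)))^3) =-2278134080213/ 22952602530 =-99.25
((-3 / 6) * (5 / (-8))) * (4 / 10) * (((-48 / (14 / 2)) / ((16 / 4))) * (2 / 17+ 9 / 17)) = -33 / 238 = -0.14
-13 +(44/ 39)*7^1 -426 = -16813/ 39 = -431.10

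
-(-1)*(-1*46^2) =-2116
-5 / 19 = -0.26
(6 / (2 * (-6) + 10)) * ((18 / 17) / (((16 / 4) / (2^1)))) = -27 / 17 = -1.59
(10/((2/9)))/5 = 9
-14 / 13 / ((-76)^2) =-7 / 37544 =-0.00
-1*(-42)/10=21/5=4.20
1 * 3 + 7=10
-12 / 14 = -6 / 7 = -0.86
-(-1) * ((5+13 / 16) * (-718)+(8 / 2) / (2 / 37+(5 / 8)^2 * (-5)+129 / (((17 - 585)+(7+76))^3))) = -17137398323593039 / 4104292924776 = -4175.48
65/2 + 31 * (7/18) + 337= 3434/9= 381.56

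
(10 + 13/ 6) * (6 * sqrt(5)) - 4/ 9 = -4/ 9 + 73 * sqrt(5) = 162.79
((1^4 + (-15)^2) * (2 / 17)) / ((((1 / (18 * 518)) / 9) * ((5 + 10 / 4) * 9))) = 33054.49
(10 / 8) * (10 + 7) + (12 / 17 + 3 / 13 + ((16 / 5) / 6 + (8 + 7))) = 500167 / 13260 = 37.72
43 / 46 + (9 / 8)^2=3239 / 1472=2.20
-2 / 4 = -1 / 2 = -0.50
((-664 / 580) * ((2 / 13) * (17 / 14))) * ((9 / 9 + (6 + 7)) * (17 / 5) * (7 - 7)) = 0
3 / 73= 0.04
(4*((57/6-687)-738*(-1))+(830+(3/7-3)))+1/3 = 22465/21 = 1069.76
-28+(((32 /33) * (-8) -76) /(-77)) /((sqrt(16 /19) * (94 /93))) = -28+21421 * sqrt(19) /79618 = -26.83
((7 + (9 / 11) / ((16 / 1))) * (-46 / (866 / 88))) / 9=-28543 / 7794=-3.66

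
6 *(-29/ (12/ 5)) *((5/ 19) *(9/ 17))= -6525/ 646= -10.10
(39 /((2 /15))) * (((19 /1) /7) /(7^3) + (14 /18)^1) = 551785 /2401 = 229.81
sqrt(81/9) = 3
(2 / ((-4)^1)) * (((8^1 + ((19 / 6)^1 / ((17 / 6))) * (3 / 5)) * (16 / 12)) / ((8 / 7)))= -5159 / 1020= -5.06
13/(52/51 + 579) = 663/29581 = 0.02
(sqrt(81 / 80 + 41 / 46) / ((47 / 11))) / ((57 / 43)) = 473* sqrt(402845) / 1232340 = 0.24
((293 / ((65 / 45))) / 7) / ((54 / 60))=2930 / 91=32.20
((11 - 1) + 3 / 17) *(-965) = -166945 / 17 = -9820.29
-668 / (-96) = 167 / 24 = 6.96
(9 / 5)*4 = 36 / 5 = 7.20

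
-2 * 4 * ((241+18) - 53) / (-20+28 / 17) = 3502 / 39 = 89.79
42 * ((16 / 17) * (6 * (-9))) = -36288 / 17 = -2134.59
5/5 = 1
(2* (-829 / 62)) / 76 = -829 / 2356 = -0.35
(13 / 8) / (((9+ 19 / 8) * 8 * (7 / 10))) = 5 / 196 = 0.03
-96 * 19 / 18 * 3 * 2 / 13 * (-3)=1824 / 13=140.31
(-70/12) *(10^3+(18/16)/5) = -5834.65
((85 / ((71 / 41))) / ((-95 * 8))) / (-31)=697 / 334552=0.00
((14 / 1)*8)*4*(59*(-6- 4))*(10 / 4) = -660800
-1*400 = -400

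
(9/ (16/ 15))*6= 405/ 8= 50.62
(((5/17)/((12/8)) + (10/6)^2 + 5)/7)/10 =122/1071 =0.11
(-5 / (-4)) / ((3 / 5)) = 25 / 12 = 2.08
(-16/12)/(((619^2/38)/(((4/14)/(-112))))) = 19/56324667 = 0.00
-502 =-502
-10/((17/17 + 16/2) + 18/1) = -10/27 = -0.37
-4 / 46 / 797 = -2 / 18331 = -0.00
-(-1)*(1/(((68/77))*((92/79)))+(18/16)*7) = 55349/6256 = 8.85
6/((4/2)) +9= 12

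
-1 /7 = -0.14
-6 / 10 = -3 / 5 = -0.60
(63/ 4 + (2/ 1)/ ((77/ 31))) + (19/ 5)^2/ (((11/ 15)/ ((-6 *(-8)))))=961.72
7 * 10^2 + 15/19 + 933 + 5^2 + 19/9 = 284014/171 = 1660.90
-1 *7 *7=-49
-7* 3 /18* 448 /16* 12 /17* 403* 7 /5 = -1105832 /85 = -13009.79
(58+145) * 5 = 1015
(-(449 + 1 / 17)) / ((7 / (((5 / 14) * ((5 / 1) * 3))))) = -286275 / 833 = -343.67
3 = 3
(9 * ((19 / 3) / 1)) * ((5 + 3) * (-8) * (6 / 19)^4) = -248832 / 6859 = -36.28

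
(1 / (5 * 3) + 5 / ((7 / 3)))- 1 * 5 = -293 / 105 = -2.79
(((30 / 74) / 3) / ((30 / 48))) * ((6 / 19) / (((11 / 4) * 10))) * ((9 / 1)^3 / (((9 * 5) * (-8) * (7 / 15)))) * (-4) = 11664 / 270655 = 0.04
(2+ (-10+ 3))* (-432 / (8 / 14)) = 3780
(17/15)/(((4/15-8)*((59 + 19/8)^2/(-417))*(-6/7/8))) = -1058624/6991349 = -0.15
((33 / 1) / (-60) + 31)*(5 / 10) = 15.22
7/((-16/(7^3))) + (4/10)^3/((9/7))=-150.01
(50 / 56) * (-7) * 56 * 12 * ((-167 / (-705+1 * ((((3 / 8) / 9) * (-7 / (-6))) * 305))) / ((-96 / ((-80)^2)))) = 1346688000 / 19877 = 67751.07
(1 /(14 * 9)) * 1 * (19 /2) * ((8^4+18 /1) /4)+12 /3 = 41099 /504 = 81.55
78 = 78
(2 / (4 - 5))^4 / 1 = 16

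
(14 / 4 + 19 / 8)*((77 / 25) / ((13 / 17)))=61523 / 2600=23.66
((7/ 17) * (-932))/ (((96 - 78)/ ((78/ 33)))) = -50.39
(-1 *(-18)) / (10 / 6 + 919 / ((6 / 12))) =0.01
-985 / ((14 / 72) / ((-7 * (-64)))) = -2269440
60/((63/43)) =860/21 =40.95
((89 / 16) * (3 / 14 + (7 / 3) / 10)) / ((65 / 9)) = 0.34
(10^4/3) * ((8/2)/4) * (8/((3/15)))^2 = 16000000/3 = 5333333.33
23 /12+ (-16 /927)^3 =6107234819 /3186391932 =1.92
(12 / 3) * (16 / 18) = 32 / 9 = 3.56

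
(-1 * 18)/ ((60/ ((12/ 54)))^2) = -1/ 4050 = -0.00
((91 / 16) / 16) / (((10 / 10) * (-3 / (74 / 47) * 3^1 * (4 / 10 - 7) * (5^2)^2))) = 3367 / 223344000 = 0.00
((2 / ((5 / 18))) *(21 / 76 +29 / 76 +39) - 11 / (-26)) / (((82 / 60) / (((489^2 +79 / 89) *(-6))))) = -270572690901744 / 901303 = -300201697.88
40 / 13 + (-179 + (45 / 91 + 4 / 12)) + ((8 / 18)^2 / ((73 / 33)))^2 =-4761303287 / 27193887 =-175.09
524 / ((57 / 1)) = 524 / 57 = 9.19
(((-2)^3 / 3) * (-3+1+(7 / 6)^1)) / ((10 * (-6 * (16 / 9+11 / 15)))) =-5 / 339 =-0.01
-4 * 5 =-20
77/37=2.08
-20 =-20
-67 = -67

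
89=89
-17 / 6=-2.83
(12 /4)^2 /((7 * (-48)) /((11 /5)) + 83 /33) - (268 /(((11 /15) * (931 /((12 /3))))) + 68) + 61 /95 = -17510746062 /253823185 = -68.99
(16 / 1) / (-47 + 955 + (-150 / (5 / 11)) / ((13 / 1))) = 104 / 5737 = 0.02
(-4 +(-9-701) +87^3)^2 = 432686368521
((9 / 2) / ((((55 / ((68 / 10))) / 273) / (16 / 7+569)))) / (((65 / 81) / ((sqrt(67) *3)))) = 446036463 *sqrt(67) / 1375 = 2655247.85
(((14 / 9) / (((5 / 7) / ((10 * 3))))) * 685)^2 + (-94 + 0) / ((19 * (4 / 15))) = 684978402455 / 342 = 2002860825.89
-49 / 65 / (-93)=49 / 6045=0.01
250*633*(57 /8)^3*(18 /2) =131880565125 /256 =515158457.52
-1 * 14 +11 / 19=-255 / 19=-13.42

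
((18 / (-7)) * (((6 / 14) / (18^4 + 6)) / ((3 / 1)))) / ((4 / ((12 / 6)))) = -3 / 1714706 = -0.00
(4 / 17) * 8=1.88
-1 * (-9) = 9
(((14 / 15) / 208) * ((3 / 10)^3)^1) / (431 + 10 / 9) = 567 / 2022280000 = 0.00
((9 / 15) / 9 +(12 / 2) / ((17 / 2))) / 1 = 0.77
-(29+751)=-780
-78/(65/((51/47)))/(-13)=306/3055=0.10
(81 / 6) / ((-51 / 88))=-396 / 17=-23.29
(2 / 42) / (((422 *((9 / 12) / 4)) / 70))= 80 / 1899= 0.04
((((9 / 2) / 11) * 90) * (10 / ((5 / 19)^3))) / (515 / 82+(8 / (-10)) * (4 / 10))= 151858260 / 44803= 3389.47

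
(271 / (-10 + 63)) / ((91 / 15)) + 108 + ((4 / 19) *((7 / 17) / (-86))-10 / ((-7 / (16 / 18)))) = 66384103931 / 602879823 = 110.11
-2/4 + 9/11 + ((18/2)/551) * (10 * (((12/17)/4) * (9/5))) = 76261/206074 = 0.37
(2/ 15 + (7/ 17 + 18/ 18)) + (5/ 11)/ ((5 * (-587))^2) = 1493362097/ 966516045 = 1.55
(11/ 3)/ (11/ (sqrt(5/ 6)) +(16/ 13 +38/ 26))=-25025/ 349707 +20449 * sqrt(30)/ 349707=0.25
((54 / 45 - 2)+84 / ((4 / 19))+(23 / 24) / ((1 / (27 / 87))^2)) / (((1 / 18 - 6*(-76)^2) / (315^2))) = -2393048558565 / 2098486748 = -1140.37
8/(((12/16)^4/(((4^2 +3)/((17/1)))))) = 38912/1377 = 28.26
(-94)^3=-830584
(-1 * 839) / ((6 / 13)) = -10907 / 6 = -1817.83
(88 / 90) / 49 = 44 / 2205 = 0.02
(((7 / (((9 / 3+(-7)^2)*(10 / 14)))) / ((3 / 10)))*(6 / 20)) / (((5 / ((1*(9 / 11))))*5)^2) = 0.00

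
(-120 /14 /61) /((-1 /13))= 780 /427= 1.83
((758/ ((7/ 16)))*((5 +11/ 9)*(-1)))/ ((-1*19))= 97024/ 171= 567.39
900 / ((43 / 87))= 78300 / 43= 1820.93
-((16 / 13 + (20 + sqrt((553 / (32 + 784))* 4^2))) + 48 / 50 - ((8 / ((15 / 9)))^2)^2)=4132788 / 8125 - sqrt(28203) / 51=505.36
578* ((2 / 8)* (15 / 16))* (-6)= -13005 / 16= -812.81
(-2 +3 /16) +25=371 /16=23.19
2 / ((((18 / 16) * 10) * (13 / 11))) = 88 / 585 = 0.15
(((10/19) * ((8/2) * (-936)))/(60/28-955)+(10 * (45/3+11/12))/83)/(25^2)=25154299/3944471250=0.01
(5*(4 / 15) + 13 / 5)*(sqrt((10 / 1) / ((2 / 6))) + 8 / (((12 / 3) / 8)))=59*sqrt(30) / 15 + 944 / 15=84.48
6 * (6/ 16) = 9/ 4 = 2.25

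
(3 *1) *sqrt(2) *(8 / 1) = 24 *sqrt(2) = 33.94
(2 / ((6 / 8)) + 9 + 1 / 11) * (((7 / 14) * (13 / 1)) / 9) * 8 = 20176 / 297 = 67.93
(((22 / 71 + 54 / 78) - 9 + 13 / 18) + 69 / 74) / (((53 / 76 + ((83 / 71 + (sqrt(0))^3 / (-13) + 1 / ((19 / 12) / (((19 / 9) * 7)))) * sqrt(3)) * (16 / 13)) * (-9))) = -7248431351252 / 7384873045869819 + 403056582804736 * sqrt(3) / 22154619137609457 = 0.03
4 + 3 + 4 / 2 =9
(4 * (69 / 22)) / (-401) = -138 / 4411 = -0.03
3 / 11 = 0.27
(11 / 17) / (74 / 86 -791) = -473 / 577592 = -0.00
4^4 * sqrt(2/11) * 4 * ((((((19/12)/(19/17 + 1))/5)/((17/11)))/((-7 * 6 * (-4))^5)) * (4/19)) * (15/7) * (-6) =-sqrt(22)/5489031744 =-0.00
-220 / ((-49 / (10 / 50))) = 44 / 49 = 0.90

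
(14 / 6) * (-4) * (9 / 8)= -21 / 2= -10.50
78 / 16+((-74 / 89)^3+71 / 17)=812706375 / 95875784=8.48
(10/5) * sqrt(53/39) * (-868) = -1736 * sqrt(2067)/39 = -2023.74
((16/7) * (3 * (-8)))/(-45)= 128/105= 1.22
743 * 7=5201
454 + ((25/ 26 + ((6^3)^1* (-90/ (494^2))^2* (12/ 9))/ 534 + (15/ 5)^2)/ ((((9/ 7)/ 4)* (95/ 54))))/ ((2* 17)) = 243165272331551744/ 534995767672535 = 454.52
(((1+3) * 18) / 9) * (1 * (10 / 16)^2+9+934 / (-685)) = 351909 / 5480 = 64.22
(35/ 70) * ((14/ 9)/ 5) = 7/ 45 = 0.16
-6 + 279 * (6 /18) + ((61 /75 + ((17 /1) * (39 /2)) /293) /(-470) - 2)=1755717029 /20656500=85.00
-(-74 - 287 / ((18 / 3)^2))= 81.97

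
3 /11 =0.27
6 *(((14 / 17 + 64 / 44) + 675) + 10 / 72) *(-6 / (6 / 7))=-31922597 / 1122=-28451.51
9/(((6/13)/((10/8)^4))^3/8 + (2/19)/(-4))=-353.34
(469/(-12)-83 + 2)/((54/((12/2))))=-1441/108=-13.34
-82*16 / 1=-1312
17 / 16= 1.06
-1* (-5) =5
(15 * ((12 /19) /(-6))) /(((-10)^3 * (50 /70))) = 21 /9500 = 0.00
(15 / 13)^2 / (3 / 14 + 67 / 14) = 0.27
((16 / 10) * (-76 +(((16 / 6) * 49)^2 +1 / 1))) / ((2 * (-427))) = -611956 / 19215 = -31.85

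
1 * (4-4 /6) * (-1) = -10 /3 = -3.33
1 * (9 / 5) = 9 / 5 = 1.80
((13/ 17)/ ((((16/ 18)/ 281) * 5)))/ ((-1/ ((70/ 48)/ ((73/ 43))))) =-3298659/ 79424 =-41.53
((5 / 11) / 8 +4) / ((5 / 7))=2499 / 440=5.68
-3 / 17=-0.18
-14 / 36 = -7 / 18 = -0.39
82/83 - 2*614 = -101842/83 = -1227.01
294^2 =86436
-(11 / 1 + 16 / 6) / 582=-41 / 1746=-0.02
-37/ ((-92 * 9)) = 37/ 828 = 0.04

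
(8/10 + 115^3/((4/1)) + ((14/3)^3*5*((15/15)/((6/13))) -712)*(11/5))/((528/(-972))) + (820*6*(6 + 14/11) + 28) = -585829383/880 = -665715.21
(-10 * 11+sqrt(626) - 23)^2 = (133 - sqrt(626))^2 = 11659.68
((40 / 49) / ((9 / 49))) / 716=10 / 1611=0.01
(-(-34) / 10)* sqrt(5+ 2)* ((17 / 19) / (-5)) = -289* sqrt(7) / 475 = -1.61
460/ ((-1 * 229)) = -460/ 229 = -2.01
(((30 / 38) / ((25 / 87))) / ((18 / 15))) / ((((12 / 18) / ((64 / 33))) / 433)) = 2883.90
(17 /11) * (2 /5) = 34 /55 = 0.62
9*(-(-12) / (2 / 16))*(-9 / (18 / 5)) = -2160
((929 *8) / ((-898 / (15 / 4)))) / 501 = -4645 / 74983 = -0.06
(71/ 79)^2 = 5041/ 6241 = 0.81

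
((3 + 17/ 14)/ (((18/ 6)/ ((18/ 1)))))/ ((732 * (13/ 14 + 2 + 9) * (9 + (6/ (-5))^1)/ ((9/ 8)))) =885/ 2118896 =0.00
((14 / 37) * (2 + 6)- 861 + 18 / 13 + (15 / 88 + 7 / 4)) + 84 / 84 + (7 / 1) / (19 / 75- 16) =-42696541155 / 49989368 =-854.11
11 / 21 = 0.52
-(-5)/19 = 5/19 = 0.26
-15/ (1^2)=-15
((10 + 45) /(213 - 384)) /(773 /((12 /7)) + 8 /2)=-220 /311163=-0.00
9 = 9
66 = 66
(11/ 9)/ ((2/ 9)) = 11/ 2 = 5.50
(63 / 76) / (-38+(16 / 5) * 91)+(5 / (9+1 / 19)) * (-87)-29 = -106258039 / 1379096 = -77.05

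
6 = 6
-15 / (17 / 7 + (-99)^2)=-105 / 68624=-0.00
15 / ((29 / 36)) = 18.62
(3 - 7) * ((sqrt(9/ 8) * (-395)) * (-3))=-3555 * sqrt(2)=-5027.53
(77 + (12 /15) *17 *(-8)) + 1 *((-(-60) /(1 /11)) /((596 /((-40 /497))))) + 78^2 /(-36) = -74382212 /370265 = -200.89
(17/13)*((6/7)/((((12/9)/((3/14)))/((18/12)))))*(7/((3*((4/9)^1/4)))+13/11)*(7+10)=1427949/14014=101.89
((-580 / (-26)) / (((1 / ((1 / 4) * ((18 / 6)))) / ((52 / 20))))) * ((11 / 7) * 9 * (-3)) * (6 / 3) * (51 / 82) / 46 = -1317789 / 26404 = -49.91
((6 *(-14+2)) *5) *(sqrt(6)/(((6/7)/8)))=-3360 *sqrt(6)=-8230.29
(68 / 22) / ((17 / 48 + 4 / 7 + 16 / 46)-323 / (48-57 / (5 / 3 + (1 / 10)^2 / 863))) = -6208917344 / 44457984329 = -0.14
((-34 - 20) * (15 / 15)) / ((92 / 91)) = -2457 / 46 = -53.41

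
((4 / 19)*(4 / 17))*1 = 16 / 323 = 0.05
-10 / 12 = -5 / 6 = -0.83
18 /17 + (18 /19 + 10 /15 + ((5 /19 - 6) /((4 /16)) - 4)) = -1238 /51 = -24.27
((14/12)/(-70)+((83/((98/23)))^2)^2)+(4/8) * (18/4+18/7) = 199216628890631/1383552240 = 143989.24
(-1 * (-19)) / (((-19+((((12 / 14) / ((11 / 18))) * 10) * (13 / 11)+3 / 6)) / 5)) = -160930 / 3259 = -49.38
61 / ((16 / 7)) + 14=651 / 16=40.69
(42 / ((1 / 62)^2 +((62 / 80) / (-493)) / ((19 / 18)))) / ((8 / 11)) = -1485278355 / 31612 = -46984.64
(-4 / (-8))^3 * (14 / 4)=7 / 16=0.44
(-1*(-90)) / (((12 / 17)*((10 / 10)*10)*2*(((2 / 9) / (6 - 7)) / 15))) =-6885 / 16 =-430.31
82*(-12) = -984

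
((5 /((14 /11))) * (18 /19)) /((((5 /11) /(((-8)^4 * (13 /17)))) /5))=289935360 /2261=128233.24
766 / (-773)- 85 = -66471 / 773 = -85.99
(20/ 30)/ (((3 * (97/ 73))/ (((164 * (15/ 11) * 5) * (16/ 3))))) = 9577600/ 9603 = 997.35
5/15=1/3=0.33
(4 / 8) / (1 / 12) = 6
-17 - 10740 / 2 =-5387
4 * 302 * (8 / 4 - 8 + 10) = 4832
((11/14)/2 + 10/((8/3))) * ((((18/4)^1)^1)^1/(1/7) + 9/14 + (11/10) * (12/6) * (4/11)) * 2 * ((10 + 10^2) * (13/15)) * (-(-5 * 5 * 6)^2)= -28688946000/49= -585488693.88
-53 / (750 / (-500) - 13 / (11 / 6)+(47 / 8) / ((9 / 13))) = 41976 / 83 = 505.73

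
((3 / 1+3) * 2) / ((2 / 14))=84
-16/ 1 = -16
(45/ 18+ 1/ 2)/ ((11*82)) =0.00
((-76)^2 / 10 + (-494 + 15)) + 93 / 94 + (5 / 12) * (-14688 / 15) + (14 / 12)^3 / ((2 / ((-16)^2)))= -1334371 / 12690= -105.15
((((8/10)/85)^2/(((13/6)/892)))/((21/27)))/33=256896/180805625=0.00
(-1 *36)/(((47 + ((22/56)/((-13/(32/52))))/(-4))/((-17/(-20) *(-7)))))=281554/61785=4.56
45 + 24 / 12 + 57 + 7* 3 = 125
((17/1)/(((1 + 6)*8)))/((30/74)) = 629/840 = 0.75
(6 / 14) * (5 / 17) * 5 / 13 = 75 / 1547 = 0.05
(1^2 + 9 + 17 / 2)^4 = 1874161 / 16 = 117135.06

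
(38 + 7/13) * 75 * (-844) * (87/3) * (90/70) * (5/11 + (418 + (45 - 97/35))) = -41902781027.03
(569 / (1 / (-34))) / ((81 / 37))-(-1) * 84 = -708998 / 81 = -8753.06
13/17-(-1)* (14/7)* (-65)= -2197/17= -129.24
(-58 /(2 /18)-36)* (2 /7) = -159.43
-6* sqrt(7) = -15.87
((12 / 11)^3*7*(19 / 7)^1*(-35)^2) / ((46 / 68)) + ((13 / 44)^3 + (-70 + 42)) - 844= 85808579427 / 1959232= 43797.05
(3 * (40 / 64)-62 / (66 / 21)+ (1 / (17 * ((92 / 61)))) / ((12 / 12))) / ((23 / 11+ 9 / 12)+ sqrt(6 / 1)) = -76614875 / 3135038+ 13484218 * sqrt(6) / 1567519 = -3.37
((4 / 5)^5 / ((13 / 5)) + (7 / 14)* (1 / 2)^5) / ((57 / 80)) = 73661 / 370500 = 0.20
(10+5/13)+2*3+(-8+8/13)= 9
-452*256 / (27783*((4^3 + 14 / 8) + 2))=-462848 / 7529193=-0.06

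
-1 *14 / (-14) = 1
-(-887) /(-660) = -887 /660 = -1.34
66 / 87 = 22 / 29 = 0.76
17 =17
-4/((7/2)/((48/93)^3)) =-32768/208537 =-0.16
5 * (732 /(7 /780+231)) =2854800 /180187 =15.84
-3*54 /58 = -81 /29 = -2.79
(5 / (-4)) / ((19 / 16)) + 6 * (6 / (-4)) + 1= -172 / 19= -9.05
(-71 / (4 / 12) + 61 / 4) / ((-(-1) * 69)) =-791 / 276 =-2.87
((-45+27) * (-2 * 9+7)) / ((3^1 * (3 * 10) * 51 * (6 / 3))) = 11 / 510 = 0.02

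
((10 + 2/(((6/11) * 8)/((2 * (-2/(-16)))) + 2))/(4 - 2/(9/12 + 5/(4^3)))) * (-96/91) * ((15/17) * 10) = -68751600/1158703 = -59.33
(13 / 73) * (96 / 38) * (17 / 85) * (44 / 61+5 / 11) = 492336 / 4653385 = 0.11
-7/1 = -7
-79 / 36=-2.19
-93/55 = -1.69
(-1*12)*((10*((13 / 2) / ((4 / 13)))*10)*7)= -177450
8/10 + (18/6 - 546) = -2711/5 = -542.20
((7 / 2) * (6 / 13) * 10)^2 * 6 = 1565.68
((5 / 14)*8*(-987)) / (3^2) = -313.33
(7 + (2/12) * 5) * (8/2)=94/3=31.33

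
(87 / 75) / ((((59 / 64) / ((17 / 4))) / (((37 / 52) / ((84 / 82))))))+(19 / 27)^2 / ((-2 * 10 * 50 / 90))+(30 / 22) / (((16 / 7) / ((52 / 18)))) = 5160244039 / 956755800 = 5.39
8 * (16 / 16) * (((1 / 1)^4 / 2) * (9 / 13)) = 36 / 13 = 2.77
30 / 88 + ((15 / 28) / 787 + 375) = 22745325 / 60599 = 375.34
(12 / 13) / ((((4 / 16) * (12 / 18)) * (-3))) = -24 / 13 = -1.85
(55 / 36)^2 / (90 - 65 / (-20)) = 3025 / 120852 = 0.03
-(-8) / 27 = 0.30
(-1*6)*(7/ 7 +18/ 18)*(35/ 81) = -140/ 27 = -5.19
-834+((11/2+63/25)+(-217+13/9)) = -468691/450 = -1041.54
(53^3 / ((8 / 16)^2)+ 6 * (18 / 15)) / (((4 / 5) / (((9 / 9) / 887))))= 839.23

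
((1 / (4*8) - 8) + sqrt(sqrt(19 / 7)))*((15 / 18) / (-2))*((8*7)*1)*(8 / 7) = -80*19^(1 / 4)*7^(3 / 4) / 21 + 425 / 2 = 178.27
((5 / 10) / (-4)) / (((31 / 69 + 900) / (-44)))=759 / 124262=0.01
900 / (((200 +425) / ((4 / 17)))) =144 / 425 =0.34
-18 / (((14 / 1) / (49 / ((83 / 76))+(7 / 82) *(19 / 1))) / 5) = -2034045 / 6806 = -298.86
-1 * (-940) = 940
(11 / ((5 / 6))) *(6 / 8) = 99 / 10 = 9.90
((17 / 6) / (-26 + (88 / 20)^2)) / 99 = -425 / 98604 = -0.00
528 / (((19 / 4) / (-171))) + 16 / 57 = -1083440 / 57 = -19007.72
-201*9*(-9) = 16281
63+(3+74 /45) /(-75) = 212416 /3375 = 62.94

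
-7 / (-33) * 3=7 / 11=0.64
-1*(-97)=97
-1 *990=-990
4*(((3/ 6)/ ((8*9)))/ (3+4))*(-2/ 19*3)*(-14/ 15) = 1/ 855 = 0.00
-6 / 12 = -1 / 2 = -0.50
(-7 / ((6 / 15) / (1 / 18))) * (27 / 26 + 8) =-8225 / 936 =-8.79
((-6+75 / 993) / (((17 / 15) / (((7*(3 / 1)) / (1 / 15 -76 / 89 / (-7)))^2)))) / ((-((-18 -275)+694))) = 1132833422235375 / 7013356452163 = 161.53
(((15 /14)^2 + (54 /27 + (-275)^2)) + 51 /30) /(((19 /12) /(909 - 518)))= 86939535423 /4655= 18676591.93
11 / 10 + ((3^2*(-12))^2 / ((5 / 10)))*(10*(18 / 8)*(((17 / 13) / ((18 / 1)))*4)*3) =59486543 / 130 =457588.79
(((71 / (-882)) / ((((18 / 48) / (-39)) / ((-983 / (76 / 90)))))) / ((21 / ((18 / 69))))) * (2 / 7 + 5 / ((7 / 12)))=-1125063160 / 1049237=-1072.27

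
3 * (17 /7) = 7.29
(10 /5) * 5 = 10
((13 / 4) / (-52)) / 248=-1 / 3968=-0.00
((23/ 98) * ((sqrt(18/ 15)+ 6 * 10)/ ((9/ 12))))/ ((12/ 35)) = 23 * sqrt(30)/ 126+ 1150/ 21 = 55.76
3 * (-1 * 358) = -1074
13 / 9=1.44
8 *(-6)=-48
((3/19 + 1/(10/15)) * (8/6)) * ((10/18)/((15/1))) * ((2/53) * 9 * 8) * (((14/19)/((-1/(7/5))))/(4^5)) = -343/1530640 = -0.00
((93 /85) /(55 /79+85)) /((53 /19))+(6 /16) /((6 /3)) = 46865019 /243990800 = 0.19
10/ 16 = 0.62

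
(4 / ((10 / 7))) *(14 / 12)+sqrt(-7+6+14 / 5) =3 *sqrt(5) / 5+49 / 15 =4.61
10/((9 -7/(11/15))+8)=1.34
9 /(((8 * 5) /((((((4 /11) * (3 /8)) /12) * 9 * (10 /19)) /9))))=9 /6688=0.00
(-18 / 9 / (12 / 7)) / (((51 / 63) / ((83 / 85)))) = -4067 / 2890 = -1.41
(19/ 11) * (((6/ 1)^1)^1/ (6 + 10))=57/ 88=0.65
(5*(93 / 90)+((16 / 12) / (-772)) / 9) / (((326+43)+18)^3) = 53845 / 604065404466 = 0.00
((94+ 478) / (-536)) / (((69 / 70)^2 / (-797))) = 875.36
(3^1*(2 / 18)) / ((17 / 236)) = 236 / 51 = 4.63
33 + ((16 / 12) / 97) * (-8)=9571 / 291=32.89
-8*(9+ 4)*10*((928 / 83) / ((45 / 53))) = -10230272 / 747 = -13695.14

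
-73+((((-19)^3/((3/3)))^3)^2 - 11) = 104127350297911241532757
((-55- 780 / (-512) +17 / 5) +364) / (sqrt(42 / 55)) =200911 * sqrt(2310) / 26880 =359.24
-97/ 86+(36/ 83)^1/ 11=-85465/ 78518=-1.09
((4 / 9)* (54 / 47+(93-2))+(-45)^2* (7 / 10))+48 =1274461 / 846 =1506.46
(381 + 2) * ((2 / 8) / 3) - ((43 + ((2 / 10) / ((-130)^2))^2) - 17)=126739437497 / 21420750000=5.92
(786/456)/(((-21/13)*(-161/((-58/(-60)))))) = 49387/7708680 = 0.01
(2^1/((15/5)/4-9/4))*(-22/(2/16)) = 704/3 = 234.67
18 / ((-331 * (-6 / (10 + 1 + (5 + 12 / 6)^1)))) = 54 / 331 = 0.16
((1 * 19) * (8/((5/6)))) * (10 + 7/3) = 11248/5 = 2249.60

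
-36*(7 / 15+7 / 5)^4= -2458624 / 5625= -437.09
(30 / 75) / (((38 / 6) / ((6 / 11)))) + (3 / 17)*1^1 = 3747 / 17765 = 0.21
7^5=16807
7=7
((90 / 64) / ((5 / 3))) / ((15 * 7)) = 9 / 1120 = 0.01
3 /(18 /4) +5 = 17 /3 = 5.67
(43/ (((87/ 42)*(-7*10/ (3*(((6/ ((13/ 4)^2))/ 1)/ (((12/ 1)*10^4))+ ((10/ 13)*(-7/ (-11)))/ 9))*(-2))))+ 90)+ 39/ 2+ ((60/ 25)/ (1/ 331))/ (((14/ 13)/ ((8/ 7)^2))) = 1072.99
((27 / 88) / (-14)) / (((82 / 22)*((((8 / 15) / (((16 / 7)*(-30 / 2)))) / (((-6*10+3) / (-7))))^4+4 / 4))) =-730454652010546875 / 124231398595448247887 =-0.01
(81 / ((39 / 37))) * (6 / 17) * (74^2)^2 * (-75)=-60997580275.11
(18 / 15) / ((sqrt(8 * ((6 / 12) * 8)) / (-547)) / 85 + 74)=55794 * sqrt(2) / 2959483699217 + 47991627555 / 2959483699217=0.02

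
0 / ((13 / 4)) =0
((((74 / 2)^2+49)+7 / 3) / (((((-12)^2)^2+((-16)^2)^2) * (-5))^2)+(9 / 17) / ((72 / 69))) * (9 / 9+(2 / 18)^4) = 929217574351541 / 1831222171238400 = 0.51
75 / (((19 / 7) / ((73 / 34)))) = 38325 / 646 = 59.33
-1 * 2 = -2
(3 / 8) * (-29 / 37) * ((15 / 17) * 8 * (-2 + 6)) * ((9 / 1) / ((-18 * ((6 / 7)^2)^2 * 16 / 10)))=1740725 / 362304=4.80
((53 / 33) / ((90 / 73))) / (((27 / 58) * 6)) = 112201 / 240570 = 0.47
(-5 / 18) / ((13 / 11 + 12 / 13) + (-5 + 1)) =0.15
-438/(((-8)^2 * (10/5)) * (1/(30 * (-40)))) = 16425/4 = 4106.25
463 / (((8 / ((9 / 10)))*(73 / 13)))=54171 / 5840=9.28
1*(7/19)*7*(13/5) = 637/95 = 6.71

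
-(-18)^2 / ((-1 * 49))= 324 / 49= 6.61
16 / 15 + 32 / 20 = 8 / 3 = 2.67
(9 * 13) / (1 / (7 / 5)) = 819 / 5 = 163.80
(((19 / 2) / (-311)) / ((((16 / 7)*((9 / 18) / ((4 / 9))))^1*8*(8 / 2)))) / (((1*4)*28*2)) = -19 / 11464704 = -0.00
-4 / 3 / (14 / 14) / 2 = -2 / 3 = -0.67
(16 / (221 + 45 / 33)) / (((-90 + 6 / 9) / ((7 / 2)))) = -231 / 81941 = -0.00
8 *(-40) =-320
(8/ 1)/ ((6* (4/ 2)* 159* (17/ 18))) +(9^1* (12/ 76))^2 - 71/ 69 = 22327306/ 22443009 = 0.99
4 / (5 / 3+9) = 3 / 8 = 0.38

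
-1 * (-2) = 2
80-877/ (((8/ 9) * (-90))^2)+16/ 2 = 562323/ 6400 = 87.86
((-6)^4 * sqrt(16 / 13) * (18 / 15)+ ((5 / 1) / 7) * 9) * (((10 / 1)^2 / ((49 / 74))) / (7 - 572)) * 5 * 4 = -184135680 * sqrt(13) / 71981 - 1332000 / 38759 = -9257.78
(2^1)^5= 32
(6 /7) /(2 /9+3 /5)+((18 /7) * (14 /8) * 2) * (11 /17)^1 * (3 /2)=86103 /8806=9.78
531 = 531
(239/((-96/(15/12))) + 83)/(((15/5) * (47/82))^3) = 2114289517/134554608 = 15.71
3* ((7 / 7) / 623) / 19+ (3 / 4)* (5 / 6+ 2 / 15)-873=-413004647 / 473480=-872.27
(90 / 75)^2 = 36 / 25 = 1.44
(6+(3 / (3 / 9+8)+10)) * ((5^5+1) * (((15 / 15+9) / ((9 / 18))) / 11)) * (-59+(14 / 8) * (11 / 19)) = -5634499338 / 1045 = -5391865.40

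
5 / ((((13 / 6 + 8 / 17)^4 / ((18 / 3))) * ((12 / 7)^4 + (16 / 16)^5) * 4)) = 114658218360 / 7126351590881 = 0.02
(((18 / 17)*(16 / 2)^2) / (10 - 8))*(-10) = -5760 / 17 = -338.82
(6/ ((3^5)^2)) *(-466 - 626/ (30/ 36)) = -12172/ 98415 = -0.12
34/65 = 0.52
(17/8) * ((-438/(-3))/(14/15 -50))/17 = -1095/2944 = -0.37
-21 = -21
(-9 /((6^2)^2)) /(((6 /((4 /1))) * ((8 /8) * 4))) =-1 /864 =-0.00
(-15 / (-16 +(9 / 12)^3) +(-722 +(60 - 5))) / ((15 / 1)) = -664039 / 14955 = -44.40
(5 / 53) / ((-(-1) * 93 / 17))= 0.02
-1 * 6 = -6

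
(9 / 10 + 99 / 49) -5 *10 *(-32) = 785431 / 490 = 1602.92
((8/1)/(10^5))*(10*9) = 9/1250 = 0.01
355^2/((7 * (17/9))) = 1134225/119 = 9531.30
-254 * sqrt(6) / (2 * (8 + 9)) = -127 * sqrt(6) / 17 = -18.30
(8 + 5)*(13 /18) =169 /18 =9.39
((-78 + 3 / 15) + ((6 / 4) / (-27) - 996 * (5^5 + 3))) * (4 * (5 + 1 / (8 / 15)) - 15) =-1402004635 / 36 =-38944573.19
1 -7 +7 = 1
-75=-75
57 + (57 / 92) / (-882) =1541717 / 27048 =57.00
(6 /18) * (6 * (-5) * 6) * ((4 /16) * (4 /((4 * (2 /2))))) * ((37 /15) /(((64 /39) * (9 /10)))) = -25.05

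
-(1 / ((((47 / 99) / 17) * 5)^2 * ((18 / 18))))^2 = -8022993935121 / 3049800625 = -2630.66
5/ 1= 5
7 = 7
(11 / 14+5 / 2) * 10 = 230 / 7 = 32.86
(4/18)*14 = 28/9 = 3.11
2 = 2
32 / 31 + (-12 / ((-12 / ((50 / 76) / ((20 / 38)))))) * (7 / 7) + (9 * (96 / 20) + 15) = 37499 / 620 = 60.48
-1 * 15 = -15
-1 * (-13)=13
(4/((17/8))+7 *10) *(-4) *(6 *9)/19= -263952/323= -817.19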